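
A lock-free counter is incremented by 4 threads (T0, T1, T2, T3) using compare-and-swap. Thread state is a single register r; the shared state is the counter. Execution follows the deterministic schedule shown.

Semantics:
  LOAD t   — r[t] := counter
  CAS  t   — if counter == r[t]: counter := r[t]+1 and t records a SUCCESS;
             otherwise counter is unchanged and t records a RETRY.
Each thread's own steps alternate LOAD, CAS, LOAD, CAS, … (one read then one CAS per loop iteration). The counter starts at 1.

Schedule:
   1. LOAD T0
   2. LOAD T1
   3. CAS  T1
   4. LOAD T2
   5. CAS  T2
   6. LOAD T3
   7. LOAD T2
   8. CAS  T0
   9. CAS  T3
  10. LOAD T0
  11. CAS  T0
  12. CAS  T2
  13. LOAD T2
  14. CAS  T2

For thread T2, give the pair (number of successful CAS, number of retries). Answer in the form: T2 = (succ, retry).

T2 = (2, 1)

1. LOAD T0 → mem=1 r[T0]=1 [LOAD]
2. LOAD T1 → mem=1 r[T1]=1 [LOAD]
3. CAS T1 → mem=2 r[T1]=1 [OK]
4. LOAD T2 → mem=2 r[T2]=2 [LOAD]
5. CAS T2 → mem=3 r[T2]=2 [OK]
6. LOAD T3 → mem=3 r[T3]=3 [LOAD]
7. LOAD T2 → mem=3 r[T2]=3 [LOAD]
8. CAS T0 → mem=3 r[T0]=1 [RETRY]
9. CAS T3 → mem=4 r[T3]=3 [OK]
10. LOAD T0 → mem=4 r[T0]=4 [LOAD]
11. CAS T0 → mem=5 r[T0]=4 [OK]
12. CAS T2 → mem=5 r[T2]=3 [RETRY]
13. LOAD T2 → mem=5 r[T2]=5 [LOAD]
14. CAS T2 → mem=6 r[T2]=5 [OK]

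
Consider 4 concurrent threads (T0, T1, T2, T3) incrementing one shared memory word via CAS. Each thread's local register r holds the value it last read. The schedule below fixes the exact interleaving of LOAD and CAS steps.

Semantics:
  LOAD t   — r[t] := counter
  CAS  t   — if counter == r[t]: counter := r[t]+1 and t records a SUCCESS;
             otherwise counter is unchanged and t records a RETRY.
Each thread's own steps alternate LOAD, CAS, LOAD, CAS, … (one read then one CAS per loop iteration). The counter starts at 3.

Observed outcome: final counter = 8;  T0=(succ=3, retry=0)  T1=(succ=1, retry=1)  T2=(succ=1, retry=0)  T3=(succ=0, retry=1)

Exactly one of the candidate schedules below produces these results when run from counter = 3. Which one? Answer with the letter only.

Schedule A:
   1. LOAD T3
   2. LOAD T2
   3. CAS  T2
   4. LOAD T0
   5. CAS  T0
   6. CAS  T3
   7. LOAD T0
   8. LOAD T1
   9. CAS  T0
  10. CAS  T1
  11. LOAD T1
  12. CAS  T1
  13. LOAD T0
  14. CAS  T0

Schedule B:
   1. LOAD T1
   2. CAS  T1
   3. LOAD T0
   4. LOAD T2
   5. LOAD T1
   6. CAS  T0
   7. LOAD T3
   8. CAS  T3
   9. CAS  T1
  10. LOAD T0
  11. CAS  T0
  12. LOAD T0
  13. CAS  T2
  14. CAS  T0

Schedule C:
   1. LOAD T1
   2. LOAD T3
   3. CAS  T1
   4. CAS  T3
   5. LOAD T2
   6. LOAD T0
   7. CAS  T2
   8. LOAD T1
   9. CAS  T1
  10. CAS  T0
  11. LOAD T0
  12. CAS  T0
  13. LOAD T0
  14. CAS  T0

Run A:
[1] T3.load  rd  (counter 3, T3.r 3)
[2] T2.load  rd  (counter 3, T2.r 3)
[3] T2.cas  hit  (counter 4, T2.r 3)
[4] T0.load  rd  (counter 4, T0.r 4)
[5] T0.cas  hit  (counter 5, T0.r 4)
[6] T3.cas  miss  (counter 5, T3.r 3)
[7] T0.load  rd  (counter 5, T0.r 5)
[8] T1.load  rd  (counter 5, T1.r 5)
[9] T0.cas  hit  (counter 6, T0.r 5)
[10] T1.cas  miss  (counter 6, T1.r 5)
[11] T1.load  rd  (counter 6, T1.r 6)
[12] T1.cas  hit  (counter 7, T1.r 6)
[13] T0.load  rd  (counter 7, T0.r 7)
[14] T0.cas  hit  (counter 8, T0.r 7)

A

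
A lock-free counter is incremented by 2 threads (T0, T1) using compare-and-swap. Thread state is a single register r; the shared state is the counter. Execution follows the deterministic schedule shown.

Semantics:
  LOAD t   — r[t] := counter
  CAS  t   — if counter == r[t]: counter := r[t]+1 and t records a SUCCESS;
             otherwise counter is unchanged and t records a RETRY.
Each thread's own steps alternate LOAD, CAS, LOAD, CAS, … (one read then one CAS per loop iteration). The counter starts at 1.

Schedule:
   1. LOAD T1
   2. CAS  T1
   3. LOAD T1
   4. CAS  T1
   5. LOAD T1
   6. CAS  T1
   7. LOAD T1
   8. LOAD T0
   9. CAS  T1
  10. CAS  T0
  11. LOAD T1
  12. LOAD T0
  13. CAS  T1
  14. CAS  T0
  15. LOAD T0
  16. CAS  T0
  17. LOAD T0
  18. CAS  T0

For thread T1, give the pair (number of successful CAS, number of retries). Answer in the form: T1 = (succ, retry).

1. LOAD T1 → mem=1 r[T1]=1 [LOAD]
2. CAS T1 → mem=2 r[T1]=1 [OK]
3. LOAD T1 → mem=2 r[T1]=2 [LOAD]
4. CAS T1 → mem=3 r[T1]=2 [OK]
5. LOAD T1 → mem=3 r[T1]=3 [LOAD]
6. CAS T1 → mem=4 r[T1]=3 [OK]
7. LOAD T1 → mem=4 r[T1]=4 [LOAD]
8. LOAD T0 → mem=4 r[T0]=4 [LOAD]
9. CAS T1 → mem=5 r[T1]=4 [OK]
10. CAS T0 → mem=5 r[T0]=4 [RETRY]
11. LOAD T1 → mem=5 r[T1]=5 [LOAD]
12. LOAD T0 → mem=5 r[T0]=5 [LOAD]
13. CAS T1 → mem=6 r[T1]=5 [OK]
14. CAS T0 → mem=6 r[T0]=5 [RETRY]
15. LOAD T0 → mem=6 r[T0]=6 [LOAD]
16. CAS T0 → mem=7 r[T0]=6 [OK]
17. LOAD T0 → mem=7 r[T0]=7 [LOAD]
18. CAS T0 → mem=8 r[T0]=7 [OK]

T1 = (5, 0)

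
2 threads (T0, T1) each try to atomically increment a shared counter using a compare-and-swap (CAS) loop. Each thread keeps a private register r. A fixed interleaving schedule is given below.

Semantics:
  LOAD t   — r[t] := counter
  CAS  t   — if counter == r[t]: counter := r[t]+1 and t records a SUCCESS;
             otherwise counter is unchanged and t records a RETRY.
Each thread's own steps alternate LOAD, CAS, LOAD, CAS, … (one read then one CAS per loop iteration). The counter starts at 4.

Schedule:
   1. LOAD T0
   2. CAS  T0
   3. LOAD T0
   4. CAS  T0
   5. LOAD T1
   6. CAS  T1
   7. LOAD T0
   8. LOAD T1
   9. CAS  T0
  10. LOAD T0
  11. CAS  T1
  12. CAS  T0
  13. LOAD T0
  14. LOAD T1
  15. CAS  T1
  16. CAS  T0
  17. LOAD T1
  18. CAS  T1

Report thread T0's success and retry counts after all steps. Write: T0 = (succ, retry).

step 1: T0 LOAD ⇒ load; ctr=4 reg=4
step 2: T0 CAS ⇒ ok; ctr=5 reg=4
step 3: T0 LOAD ⇒ load; ctr=5 reg=5
step 4: T0 CAS ⇒ ok; ctr=6 reg=5
step 5: T1 LOAD ⇒ load; ctr=6 reg=6
step 6: T1 CAS ⇒ ok; ctr=7 reg=6
step 7: T0 LOAD ⇒ load; ctr=7 reg=7
step 8: T1 LOAD ⇒ load; ctr=7 reg=7
step 9: T0 CAS ⇒ ok; ctr=8 reg=7
step 10: T0 LOAD ⇒ load; ctr=8 reg=8
step 11: T1 CAS ⇒ retry; ctr=8 reg=7
step 12: T0 CAS ⇒ ok; ctr=9 reg=8
step 13: T0 LOAD ⇒ load; ctr=9 reg=9
step 14: T1 LOAD ⇒ load; ctr=9 reg=9
step 15: T1 CAS ⇒ ok; ctr=10 reg=9
step 16: T0 CAS ⇒ retry; ctr=10 reg=9
step 17: T1 LOAD ⇒ load; ctr=10 reg=10
step 18: T1 CAS ⇒ ok; ctr=11 reg=10

T0 = (4, 1)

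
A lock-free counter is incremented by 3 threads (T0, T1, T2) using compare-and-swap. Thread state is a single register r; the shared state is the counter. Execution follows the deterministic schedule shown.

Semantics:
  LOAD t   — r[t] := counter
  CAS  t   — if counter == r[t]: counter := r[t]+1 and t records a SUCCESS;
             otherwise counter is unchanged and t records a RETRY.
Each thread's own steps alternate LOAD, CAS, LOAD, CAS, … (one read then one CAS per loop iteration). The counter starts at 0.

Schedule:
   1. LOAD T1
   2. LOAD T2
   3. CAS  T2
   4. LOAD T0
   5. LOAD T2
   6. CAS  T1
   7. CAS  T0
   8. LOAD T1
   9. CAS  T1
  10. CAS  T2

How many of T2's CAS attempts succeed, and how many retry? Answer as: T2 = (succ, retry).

T2 = (1, 1)

step 1: T1 LOAD ⇒ load; ctr=0 reg=0
step 2: T2 LOAD ⇒ load; ctr=0 reg=0
step 3: T2 CAS ⇒ ok; ctr=1 reg=0
step 4: T0 LOAD ⇒ load; ctr=1 reg=1
step 5: T2 LOAD ⇒ load; ctr=1 reg=1
step 6: T1 CAS ⇒ retry; ctr=1 reg=0
step 7: T0 CAS ⇒ ok; ctr=2 reg=1
step 8: T1 LOAD ⇒ load; ctr=2 reg=2
step 9: T1 CAS ⇒ ok; ctr=3 reg=2
step 10: T2 CAS ⇒ retry; ctr=3 reg=1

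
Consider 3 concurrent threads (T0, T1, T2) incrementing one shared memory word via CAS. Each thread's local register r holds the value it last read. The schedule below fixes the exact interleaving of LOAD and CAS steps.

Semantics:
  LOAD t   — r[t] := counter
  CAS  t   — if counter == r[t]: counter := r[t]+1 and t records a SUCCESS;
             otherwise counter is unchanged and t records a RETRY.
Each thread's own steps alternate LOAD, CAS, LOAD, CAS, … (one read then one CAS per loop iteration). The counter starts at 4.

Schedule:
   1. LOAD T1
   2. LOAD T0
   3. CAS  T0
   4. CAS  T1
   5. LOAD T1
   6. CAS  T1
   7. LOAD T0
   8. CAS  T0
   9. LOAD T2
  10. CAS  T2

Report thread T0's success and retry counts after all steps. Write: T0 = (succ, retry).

[1] T1.load  rd  (counter 4, T1.r 4)
[2] T0.load  rd  (counter 4, T0.r 4)
[3] T0.cas  hit  (counter 5, T0.r 4)
[4] T1.cas  miss  (counter 5, T1.r 4)
[5] T1.load  rd  (counter 5, T1.r 5)
[6] T1.cas  hit  (counter 6, T1.r 5)
[7] T0.load  rd  (counter 6, T0.r 6)
[8] T0.cas  hit  (counter 7, T0.r 6)
[9] T2.load  rd  (counter 7, T2.r 7)
[10] T2.cas  hit  (counter 8, T2.r 7)

T0 = (2, 0)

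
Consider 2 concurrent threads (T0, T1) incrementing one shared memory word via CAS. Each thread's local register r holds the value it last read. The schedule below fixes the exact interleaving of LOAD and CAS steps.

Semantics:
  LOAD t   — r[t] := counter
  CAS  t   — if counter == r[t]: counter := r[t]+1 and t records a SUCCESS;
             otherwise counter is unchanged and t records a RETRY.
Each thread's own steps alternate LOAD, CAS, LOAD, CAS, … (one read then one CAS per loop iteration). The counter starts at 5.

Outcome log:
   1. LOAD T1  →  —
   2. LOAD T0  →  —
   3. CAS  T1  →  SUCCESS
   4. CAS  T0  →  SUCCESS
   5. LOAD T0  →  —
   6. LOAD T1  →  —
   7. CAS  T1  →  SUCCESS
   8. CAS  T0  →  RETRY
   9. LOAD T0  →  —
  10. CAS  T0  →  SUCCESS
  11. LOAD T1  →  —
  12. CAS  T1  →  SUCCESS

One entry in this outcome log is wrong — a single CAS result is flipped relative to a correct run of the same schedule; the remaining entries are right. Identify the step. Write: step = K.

Correct run:
1. LOAD T1 → mem=5 r[T1]=5 [LOAD]
2. LOAD T0 → mem=5 r[T0]=5 [LOAD]
3. CAS T1 → mem=6 r[T1]=5 [OK]
4. CAS T0 → mem=6 r[T0]=5 [RETRY]
5. LOAD T0 → mem=6 r[T0]=6 [LOAD]
6. LOAD T1 → mem=6 r[T1]=6 [LOAD]
7. CAS T1 → mem=7 r[T1]=6 [OK]
8. CAS T0 → mem=7 r[T0]=6 [RETRY]
9. LOAD T0 → mem=7 r[T0]=7 [LOAD]
10. CAS T0 → mem=8 r[T0]=7 [OK]
11. LOAD T1 → mem=8 r[T1]=8 [LOAD]
12. CAS T1 → mem=9 r[T1]=8 [OK]
Flip is step 4.

step = 4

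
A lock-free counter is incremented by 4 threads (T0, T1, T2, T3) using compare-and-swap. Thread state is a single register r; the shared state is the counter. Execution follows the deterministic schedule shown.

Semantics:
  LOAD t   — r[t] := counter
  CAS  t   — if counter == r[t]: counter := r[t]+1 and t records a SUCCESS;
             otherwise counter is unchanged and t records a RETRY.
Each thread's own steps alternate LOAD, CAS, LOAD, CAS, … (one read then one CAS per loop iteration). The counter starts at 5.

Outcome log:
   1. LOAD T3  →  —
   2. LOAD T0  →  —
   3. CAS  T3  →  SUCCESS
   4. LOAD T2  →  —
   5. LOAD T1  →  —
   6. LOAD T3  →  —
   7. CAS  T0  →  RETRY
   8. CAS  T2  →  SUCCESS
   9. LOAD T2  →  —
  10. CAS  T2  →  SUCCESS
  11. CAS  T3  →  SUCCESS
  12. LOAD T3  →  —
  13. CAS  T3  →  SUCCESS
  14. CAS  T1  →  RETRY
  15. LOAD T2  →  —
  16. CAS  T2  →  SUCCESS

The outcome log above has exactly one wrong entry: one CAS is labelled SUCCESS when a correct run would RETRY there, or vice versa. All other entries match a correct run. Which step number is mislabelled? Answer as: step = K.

Re-executing:
T3 LOAD — after: cnt=5, r=5 — load
T0 LOAD — after: cnt=5, r=5 — load
T3 CAS — after: cnt=6, r=5 — ok
T2 LOAD — after: cnt=6, r=6 — load
T1 LOAD — after: cnt=6, r=6 — load
T3 LOAD — after: cnt=6, r=6 — load
T0 CAS — after: cnt=6, r=5 — retry
T2 CAS — after: cnt=7, r=6 — ok
T2 LOAD — after: cnt=7, r=7 — load
T2 CAS — after: cnt=8, r=7 — ok
T3 CAS — after: cnt=8, r=6 — retry
T3 LOAD — after: cnt=8, r=8 — load
T3 CAS — after: cnt=9, r=8 — ok
T1 CAS — after: cnt=9, r=6 — retry
T2 LOAD — after: cnt=9, r=9 — load
T2 CAS — after: cnt=10, r=9 — ok
Flip is step 11.

step = 11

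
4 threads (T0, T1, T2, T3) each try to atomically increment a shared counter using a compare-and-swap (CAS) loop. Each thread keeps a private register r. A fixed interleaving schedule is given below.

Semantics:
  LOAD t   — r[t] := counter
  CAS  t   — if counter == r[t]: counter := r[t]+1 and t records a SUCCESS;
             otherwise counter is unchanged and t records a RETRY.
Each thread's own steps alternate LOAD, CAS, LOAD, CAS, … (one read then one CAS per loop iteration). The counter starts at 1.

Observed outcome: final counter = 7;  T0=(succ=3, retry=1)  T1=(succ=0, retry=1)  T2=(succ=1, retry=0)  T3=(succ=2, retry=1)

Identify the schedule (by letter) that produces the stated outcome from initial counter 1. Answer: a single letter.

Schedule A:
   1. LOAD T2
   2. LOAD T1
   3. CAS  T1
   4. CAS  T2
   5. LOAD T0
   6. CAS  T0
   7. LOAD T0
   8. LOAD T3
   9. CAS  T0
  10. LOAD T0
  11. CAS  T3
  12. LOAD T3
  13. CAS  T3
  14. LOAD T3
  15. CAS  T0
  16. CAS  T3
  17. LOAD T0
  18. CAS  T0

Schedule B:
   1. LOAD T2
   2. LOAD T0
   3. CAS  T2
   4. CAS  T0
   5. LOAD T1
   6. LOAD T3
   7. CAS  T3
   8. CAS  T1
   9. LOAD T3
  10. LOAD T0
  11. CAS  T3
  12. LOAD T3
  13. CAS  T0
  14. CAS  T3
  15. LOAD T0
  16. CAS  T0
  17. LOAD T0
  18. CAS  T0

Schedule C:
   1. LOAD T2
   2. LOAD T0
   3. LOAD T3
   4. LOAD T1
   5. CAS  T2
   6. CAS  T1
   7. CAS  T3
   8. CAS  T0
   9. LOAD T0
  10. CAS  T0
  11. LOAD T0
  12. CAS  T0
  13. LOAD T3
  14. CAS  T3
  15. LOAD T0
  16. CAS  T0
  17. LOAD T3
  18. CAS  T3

C

Tracing schedule C:
[1] T2.load  rd  (counter 1, T2.r 1)
[2] T0.load  rd  (counter 1, T0.r 1)
[3] T3.load  rd  (counter 1, T3.r 1)
[4] T1.load  rd  (counter 1, T1.r 1)
[5] T2.cas  hit  (counter 2, T2.r 1)
[6] T1.cas  miss  (counter 2, T1.r 1)
[7] T3.cas  miss  (counter 2, T3.r 1)
[8] T0.cas  miss  (counter 2, T0.r 1)
[9] T0.load  rd  (counter 2, T0.r 2)
[10] T0.cas  hit  (counter 3, T0.r 2)
[11] T0.load  rd  (counter 3, T0.r 3)
[12] T0.cas  hit  (counter 4, T0.r 3)
[13] T3.load  rd  (counter 4, T3.r 4)
[14] T3.cas  hit  (counter 5, T3.r 4)
[15] T0.load  rd  (counter 5, T0.r 5)
[16] T0.cas  hit  (counter 6, T0.r 5)
[17] T3.load  rd  (counter 6, T3.r 6)
[18] T3.cas  hit  (counter 7, T3.r 6)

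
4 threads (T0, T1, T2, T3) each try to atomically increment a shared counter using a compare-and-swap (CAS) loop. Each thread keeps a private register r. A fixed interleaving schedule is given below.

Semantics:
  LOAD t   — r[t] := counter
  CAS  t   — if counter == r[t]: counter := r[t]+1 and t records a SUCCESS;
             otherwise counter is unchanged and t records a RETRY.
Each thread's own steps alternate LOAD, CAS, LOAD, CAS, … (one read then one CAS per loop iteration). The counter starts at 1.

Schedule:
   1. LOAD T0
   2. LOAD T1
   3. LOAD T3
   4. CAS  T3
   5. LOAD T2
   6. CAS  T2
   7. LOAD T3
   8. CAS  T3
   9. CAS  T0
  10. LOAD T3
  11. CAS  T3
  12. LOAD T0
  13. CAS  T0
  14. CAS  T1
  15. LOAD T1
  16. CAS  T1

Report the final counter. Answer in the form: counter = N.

counter = 7

[1] T0.load  rd  (counter 1, T0.r 1)
[2] T1.load  rd  (counter 1, T1.r 1)
[3] T3.load  rd  (counter 1, T3.r 1)
[4] T3.cas  hit  (counter 2, T3.r 1)
[5] T2.load  rd  (counter 2, T2.r 2)
[6] T2.cas  hit  (counter 3, T2.r 2)
[7] T3.load  rd  (counter 3, T3.r 3)
[8] T3.cas  hit  (counter 4, T3.r 3)
[9] T0.cas  miss  (counter 4, T0.r 1)
[10] T3.load  rd  (counter 4, T3.r 4)
[11] T3.cas  hit  (counter 5, T3.r 4)
[12] T0.load  rd  (counter 5, T0.r 5)
[13] T0.cas  hit  (counter 6, T0.r 5)
[14] T1.cas  miss  (counter 6, T1.r 1)
[15] T1.load  rd  (counter 6, T1.r 6)
[16] T1.cas  hit  (counter 7, T1.r 6)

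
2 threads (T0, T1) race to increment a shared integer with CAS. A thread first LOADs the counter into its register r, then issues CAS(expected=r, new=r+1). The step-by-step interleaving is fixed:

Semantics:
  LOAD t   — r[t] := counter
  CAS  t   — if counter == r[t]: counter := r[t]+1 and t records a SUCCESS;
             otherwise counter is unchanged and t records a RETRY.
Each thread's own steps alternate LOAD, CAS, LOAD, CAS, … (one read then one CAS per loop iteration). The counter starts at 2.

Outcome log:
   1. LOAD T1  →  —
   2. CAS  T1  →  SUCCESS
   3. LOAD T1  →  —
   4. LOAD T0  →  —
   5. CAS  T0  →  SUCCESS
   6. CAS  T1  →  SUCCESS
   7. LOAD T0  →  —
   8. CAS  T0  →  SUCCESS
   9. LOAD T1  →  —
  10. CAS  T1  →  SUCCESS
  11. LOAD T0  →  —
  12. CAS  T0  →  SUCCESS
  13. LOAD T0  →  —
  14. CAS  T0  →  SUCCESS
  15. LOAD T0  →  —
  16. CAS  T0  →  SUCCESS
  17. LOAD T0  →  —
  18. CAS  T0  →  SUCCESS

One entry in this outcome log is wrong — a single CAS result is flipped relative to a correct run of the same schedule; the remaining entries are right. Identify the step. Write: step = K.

Reference trace:
[1] T1.load  rd  (counter 2, T1.r 2)
[2] T1.cas  hit  (counter 3, T1.r 2)
[3] T1.load  rd  (counter 3, T1.r 3)
[4] T0.load  rd  (counter 3, T0.r 3)
[5] T0.cas  hit  (counter 4, T0.r 3)
[6] T1.cas  miss  (counter 4, T1.r 3)
[7] T0.load  rd  (counter 4, T0.r 4)
[8] T0.cas  hit  (counter 5, T0.r 4)
[9] T1.load  rd  (counter 5, T1.r 5)
[10] T1.cas  hit  (counter 6, T1.r 5)
[11] T0.load  rd  (counter 6, T0.r 6)
[12] T0.cas  hit  (counter 7, T0.r 6)
[13] T0.load  rd  (counter 7, T0.r 7)
[14] T0.cas  hit  (counter 8, T0.r 7)
[15] T0.load  rd  (counter 8, T0.r 8)
[16] T0.cas  hit  (counter 9, T0.r 8)
[17] T0.load  rd  (counter 9, T0.r 9)
[18] T0.cas  hit  (counter 10, T0.r 9)
Flip is step 6.

step = 6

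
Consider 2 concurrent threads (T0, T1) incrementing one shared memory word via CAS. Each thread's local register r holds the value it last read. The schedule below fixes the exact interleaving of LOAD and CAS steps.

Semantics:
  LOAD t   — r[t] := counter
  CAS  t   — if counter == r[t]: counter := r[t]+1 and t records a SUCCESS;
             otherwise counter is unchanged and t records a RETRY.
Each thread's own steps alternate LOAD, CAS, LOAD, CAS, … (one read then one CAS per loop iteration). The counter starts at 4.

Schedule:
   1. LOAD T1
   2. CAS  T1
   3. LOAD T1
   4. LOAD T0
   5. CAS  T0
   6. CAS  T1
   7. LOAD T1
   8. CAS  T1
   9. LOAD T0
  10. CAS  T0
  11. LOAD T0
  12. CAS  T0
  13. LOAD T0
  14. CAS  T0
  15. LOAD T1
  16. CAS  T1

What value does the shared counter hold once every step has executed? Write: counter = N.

1. LOAD T1 → mem=4 r[T1]=4 [LOAD]
2. CAS T1 → mem=5 r[T1]=4 [OK]
3. LOAD T1 → mem=5 r[T1]=5 [LOAD]
4. LOAD T0 → mem=5 r[T0]=5 [LOAD]
5. CAS T0 → mem=6 r[T0]=5 [OK]
6. CAS T1 → mem=6 r[T1]=5 [RETRY]
7. LOAD T1 → mem=6 r[T1]=6 [LOAD]
8. CAS T1 → mem=7 r[T1]=6 [OK]
9. LOAD T0 → mem=7 r[T0]=7 [LOAD]
10. CAS T0 → mem=8 r[T0]=7 [OK]
11. LOAD T0 → mem=8 r[T0]=8 [LOAD]
12. CAS T0 → mem=9 r[T0]=8 [OK]
13. LOAD T0 → mem=9 r[T0]=9 [LOAD]
14. CAS T0 → mem=10 r[T0]=9 [OK]
15. LOAD T1 → mem=10 r[T1]=10 [LOAD]
16. CAS T1 → mem=11 r[T1]=10 [OK]

counter = 11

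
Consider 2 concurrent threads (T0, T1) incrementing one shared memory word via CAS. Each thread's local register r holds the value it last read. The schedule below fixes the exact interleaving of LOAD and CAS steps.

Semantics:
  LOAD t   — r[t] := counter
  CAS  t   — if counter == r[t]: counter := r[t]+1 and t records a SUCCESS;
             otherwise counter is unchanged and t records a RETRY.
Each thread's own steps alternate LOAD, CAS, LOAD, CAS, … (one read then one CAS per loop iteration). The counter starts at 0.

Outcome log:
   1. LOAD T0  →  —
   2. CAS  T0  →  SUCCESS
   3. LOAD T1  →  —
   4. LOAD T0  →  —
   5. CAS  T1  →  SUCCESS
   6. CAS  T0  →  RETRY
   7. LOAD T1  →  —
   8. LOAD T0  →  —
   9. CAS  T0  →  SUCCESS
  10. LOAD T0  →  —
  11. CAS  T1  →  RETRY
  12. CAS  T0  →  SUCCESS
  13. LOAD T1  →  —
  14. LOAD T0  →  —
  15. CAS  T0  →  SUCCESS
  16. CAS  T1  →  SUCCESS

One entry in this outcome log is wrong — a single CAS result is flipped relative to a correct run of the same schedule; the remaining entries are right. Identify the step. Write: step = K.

step = 16

Re-executing:
#1 T0 reads 0
#2 T0 CAS(0→1) writes; counter now 1
#3 T1 reads 1
#4 T0 reads 1
#5 T1 CAS(1→2) writes; counter now 2
#6 T0 CAS(1→2) fails; counter now 2
#7 T1 reads 2
#8 T0 reads 2
#9 T0 CAS(2→3) writes; counter now 3
#10 T0 reads 3
#11 T1 CAS(2→3) fails; counter now 3
#12 T0 CAS(3→4) writes; counter now 4
#13 T1 reads 4
#14 T0 reads 4
#15 T0 CAS(4→5) writes; counter now 5
#16 T1 CAS(4→5) fails; counter now 5
Mismatch at 16.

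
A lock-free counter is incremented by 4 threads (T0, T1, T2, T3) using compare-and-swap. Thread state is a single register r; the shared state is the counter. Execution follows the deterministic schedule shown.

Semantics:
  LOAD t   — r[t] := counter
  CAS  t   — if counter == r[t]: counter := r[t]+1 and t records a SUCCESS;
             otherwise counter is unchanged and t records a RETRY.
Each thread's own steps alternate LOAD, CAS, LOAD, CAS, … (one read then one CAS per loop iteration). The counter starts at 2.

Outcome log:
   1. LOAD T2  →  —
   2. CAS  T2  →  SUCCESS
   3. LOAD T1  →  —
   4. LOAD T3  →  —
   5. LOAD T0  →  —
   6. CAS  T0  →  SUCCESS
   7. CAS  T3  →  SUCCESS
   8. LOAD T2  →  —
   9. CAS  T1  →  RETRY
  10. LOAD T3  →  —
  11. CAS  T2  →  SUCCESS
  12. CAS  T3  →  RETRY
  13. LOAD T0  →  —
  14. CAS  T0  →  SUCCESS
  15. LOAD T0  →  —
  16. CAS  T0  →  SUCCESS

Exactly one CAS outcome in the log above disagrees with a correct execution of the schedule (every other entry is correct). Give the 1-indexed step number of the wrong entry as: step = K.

Re-executing:
T2 LOAD — after: cnt=2, r=2 — load
T2 CAS — after: cnt=3, r=2 — ok
T1 LOAD — after: cnt=3, r=3 — load
T3 LOAD — after: cnt=3, r=3 — load
T0 LOAD — after: cnt=3, r=3 — load
T0 CAS — after: cnt=4, r=3 — ok
T3 CAS — after: cnt=4, r=3 — retry
T2 LOAD — after: cnt=4, r=4 — load
T1 CAS — after: cnt=4, r=3 — retry
T3 LOAD — after: cnt=4, r=4 — load
T2 CAS — after: cnt=5, r=4 — ok
T3 CAS — after: cnt=5, r=4 — retry
T0 LOAD — after: cnt=5, r=5 — load
T0 CAS — after: cnt=6, r=5 — ok
T0 LOAD — after: cnt=6, r=6 — load
T0 CAS — after: cnt=7, r=6 — ok
Log disagrees first at step 7.

step = 7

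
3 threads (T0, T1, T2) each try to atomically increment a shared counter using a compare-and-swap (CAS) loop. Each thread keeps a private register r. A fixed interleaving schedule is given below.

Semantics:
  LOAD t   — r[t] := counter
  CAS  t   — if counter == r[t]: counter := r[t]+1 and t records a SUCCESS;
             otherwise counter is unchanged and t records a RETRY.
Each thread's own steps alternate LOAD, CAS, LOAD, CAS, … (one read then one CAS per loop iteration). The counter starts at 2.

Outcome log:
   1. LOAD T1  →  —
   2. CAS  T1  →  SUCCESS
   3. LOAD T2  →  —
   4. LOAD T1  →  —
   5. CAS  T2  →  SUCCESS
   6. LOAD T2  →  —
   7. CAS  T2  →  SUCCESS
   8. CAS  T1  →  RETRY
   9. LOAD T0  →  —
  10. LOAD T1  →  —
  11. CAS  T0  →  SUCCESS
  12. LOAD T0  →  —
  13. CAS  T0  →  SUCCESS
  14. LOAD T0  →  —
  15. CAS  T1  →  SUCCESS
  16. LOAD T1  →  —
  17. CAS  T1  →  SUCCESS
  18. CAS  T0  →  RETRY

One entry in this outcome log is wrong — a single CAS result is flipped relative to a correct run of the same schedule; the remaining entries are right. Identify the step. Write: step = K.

step = 15

Re-executing:
1. LOAD T1 → mem=2 r[T1]=2 [LOAD]
2. CAS T1 → mem=3 r[T1]=2 [OK]
3. LOAD T2 → mem=3 r[T2]=3 [LOAD]
4. LOAD T1 → mem=3 r[T1]=3 [LOAD]
5. CAS T2 → mem=4 r[T2]=3 [OK]
6. LOAD T2 → mem=4 r[T2]=4 [LOAD]
7. CAS T2 → mem=5 r[T2]=4 [OK]
8. CAS T1 → mem=5 r[T1]=3 [RETRY]
9. LOAD T0 → mem=5 r[T0]=5 [LOAD]
10. LOAD T1 → mem=5 r[T1]=5 [LOAD]
11. CAS T0 → mem=6 r[T0]=5 [OK]
12. LOAD T0 → mem=6 r[T0]=6 [LOAD]
13. CAS T0 → mem=7 r[T0]=6 [OK]
14. LOAD T0 → mem=7 r[T0]=7 [LOAD]
15. CAS T1 → mem=7 r[T1]=5 [RETRY]
16. LOAD T1 → mem=7 r[T1]=7 [LOAD]
17. CAS T1 → mem=8 r[T1]=7 [OK]
18. CAS T0 → mem=8 r[T0]=7 [RETRY]
Mismatch at 15.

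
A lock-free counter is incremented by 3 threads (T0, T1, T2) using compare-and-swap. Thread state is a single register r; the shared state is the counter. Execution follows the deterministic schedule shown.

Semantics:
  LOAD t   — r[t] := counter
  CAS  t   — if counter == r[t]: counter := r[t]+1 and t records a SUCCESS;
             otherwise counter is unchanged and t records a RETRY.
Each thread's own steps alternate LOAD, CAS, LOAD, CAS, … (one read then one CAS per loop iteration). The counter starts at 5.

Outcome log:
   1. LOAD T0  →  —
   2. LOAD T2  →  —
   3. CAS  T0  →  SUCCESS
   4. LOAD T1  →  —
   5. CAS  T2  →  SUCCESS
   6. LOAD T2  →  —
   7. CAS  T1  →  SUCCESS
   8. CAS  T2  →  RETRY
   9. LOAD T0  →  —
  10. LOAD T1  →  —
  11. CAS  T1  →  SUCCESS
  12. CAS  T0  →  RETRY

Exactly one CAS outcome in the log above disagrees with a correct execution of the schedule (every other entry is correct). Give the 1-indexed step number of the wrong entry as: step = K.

Correct run:
   1) LOAD T0:  M=5  r_T0=5
   2) LOAD T2:  M=5  r_T2=5
   3) CAS  T0:  M=6  r_T0=5 ✓
   4) LOAD T1:  M=6  r_T1=6
   5) CAS  T2:  M=6  r_T2=5 ✗
   6) LOAD T2:  M=6  r_T2=6
   7) CAS  T1:  M=7  r_T1=6 ✓
   8) CAS  T2:  M=7  r_T2=6 ✗
   9) LOAD T0:  M=7  r_T0=7
  10) LOAD T1:  M=7  r_T1=7
  11) CAS  T1:  M=8  r_T1=7 ✓
  12) CAS  T0:  M=8  r_T0=7 ✗
Log disagrees first at step 5.

step = 5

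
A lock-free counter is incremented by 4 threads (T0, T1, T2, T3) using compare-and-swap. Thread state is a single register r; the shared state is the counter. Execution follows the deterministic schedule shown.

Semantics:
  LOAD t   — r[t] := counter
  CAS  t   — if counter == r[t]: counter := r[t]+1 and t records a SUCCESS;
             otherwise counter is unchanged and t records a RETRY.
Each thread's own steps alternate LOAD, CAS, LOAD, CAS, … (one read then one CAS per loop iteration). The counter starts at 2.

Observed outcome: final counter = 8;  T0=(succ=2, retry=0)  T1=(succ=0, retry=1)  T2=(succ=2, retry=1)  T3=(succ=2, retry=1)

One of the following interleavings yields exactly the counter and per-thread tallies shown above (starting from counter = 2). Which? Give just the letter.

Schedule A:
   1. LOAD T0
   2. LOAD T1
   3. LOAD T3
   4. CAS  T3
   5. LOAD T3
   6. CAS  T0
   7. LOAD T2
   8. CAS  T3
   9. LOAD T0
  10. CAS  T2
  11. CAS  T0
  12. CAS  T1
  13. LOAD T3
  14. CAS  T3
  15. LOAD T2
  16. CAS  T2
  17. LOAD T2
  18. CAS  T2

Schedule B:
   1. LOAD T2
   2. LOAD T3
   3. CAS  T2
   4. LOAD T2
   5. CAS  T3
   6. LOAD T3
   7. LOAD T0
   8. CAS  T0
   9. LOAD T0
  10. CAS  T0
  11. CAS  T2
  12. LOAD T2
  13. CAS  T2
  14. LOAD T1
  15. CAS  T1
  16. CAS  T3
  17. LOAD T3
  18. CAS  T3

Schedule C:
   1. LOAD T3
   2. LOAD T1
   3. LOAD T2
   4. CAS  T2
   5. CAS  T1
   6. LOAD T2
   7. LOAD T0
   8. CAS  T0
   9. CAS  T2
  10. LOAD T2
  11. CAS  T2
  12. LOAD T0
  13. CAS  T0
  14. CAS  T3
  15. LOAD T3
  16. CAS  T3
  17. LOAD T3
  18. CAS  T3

Simulating candidate C:
T3 LOAD — after: cnt=2, r=2 — load
T1 LOAD — after: cnt=2, r=2 — load
T2 LOAD — after: cnt=2, r=2 — load
T2 CAS — after: cnt=3, r=2 — ok
T1 CAS — after: cnt=3, r=2 — retry
T2 LOAD — after: cnt=3, r=3 — load
T0 LOAD — after: cnt=3, r=3 — load
T0 CAS — after: cnt=4, r=3 — ok
T2 CAS — after: cnt=4, r=3 — retry
T2 LOAD — after: cnt=4, r=4 — load
T2 CAS — after: cnt=5, r=4 — ok
T0 LOAD — after: cnt=5, r=5 — load
T0 CAS — after: cnt=6, r=5 — ok
T3 CAS — after: cnt=6, r=2 — retry
T3 LOAD — after: cnt=6, r=6 — load
T3 CAS — after: cnt=7, r=6 — ok
T3 LOAD — after: cnt=7, r=7 — load
T3 CAS — after: cnt=8, r=7 — ok

C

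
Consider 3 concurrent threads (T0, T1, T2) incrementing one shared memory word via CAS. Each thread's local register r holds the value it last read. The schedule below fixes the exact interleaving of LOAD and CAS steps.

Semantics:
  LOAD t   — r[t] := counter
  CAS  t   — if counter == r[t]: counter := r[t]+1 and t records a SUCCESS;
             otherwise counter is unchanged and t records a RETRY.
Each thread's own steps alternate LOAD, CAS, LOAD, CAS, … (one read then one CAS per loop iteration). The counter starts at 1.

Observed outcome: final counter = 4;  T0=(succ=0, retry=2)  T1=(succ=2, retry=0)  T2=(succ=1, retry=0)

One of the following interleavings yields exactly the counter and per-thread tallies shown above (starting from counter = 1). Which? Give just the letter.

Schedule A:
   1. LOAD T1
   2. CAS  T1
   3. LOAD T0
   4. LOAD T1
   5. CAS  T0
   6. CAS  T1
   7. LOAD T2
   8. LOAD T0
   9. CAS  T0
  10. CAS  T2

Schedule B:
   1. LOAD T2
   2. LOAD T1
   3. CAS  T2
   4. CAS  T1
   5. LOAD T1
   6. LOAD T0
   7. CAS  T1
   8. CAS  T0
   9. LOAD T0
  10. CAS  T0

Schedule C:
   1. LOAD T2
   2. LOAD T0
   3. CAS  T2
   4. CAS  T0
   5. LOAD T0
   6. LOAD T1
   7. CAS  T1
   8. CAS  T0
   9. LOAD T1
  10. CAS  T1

Run C:
   1) LOAD T2:  M=1  r_T2=1
   2) LOAD T0:  M=1  r_T0=1
   3) CAS  T2:  M=2  r_T2=1 ✓
   4) CAS  T0:  M=2  r_T0=1 ✗
   5) LOAD T0:  M=2  r_T0=2
   6) LOAD T1:  M=2  r_T1=2
   7) CAS  T1:  M=3  r_T1=2 ✓
   8) CAS  T0:  M=3  r_T0=2 ✗
   9) LOAD T1:  M=3  r_T1=3
  10) CAS  T1:  M=4  r_T1=3 ✓

C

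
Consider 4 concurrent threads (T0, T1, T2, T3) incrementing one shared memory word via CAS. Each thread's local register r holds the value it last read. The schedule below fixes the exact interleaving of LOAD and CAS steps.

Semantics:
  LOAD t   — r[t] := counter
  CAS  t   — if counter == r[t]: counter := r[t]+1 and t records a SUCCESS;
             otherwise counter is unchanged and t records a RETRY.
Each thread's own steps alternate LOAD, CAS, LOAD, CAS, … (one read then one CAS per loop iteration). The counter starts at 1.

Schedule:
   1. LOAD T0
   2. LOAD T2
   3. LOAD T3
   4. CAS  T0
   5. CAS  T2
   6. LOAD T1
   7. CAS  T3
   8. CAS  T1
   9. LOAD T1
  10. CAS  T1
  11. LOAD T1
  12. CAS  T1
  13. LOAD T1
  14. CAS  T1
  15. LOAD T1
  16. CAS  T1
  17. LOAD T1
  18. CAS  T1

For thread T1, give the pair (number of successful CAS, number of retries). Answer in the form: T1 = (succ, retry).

[1] T0.load  rd  (counter 1, T0.r 1)
[2] T2.load  rd  (counter 1, T2.r 1)
[3] T3.load  rd  (counter 1, T3.r 1)
[4] T0.cas  hit  (counter 2, T0.r 1)
[5] T2.cas  miss  (counter 2, T2.r 1)
[6] T1.load  rd  (counter 2, T1.r 2)
[7] T3.cas  miss  (counter 2, T3.r 1)
[8] T1.cas  hit  (counter 3, T1.r 2)
[9] T1.load  rd  (counter 3, T1.r 3)
[10] T1.cas  hit  (counter 4, T1.r 3)
[11] T1.load  rd  (counter 4, T1.r 4)
[12] T1.cas  hit  (counter 5, T1.r 4)
[13] T1.load  rd  (counter 5, T1.r 5)
[14] T1.cas  hit  (counter 6, T1.r 5)
[15] T1.load  rd  (counter 6, T1.r 6)
[16] T1.cas  hit  (counter 7, T1.r 6)
[17] T1.load  rd  (counter 7, T1.r 7)
[18] T1.cas  hit  (counter 8, T1.r 7)

T1 = (6, 0)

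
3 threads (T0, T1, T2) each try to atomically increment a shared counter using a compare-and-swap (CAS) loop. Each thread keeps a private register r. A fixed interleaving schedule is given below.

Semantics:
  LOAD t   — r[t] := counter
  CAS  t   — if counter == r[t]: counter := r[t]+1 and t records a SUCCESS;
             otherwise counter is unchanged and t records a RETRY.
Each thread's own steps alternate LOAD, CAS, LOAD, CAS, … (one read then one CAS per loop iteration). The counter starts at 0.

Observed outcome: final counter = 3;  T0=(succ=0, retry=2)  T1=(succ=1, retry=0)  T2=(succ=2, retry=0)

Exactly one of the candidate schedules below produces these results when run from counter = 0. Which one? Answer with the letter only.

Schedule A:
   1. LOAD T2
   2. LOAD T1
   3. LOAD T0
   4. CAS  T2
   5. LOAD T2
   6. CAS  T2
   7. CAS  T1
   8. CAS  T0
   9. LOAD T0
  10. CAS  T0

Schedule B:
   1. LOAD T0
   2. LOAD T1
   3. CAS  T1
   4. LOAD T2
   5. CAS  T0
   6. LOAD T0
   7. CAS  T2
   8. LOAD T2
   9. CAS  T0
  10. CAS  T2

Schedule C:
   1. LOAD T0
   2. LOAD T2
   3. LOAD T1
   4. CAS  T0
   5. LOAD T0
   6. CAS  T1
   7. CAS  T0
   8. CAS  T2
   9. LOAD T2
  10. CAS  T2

Tracing schedule B:
step 1: T0 LOAD ⇒ load; ctr=0 reg=0
step 2: T1 LOAD ⇒ load; ctr=0 reg=0
step 3: T1 CAS ⇒ ok; ctr=1 reg=0
step 4: T2 LOAD ⇒ load; ctr=1 reg=1
step 5: T0 CAS ⇒ retry; ctr=1 reg=0
step 6: T0 LOAD ⇒ load; ctr=1 reg=1
step 7: T2 CAS ⇒ ok; ctr=2 reg=1
step 8: T2 LOAD ⇒ load; ctr=2 reg=2
step 9: T0 CAS ⇒ retry; ctr=2 reg=1
step 10: T2 CAS ⇒ ok; ctr=3 reg=2

B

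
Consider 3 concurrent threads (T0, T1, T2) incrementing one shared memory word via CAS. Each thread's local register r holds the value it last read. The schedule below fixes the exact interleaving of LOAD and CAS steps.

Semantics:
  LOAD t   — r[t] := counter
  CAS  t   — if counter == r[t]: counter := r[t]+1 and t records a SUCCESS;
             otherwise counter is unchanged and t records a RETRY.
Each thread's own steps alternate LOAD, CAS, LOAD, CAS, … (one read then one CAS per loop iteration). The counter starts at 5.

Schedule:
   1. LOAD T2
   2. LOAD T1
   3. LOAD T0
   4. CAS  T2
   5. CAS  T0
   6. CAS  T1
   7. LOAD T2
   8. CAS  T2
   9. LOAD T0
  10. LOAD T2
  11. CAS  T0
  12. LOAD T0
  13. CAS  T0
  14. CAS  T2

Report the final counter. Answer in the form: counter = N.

   1) LOAD T2:  M=5  r_T2=5
   2) LOAD T1:  M=5  r_T1=5
   3) LOAD T0:  M=5  r_T0=5
   4) CAS  T2:  M=6  r_T2=5 ✓
   5) CAS  T0:  M=6  r_T0=5 ✗
   6) CAS  T1:  M=6  r_T1=5 ✗
   7) LOAD T2:  M=6  r_T2=6
   8) CAS  T2:  M=7  r_T2=6 ✓
   9) LOAD T0:  M=7  r_T0=7
  10) LOAD T2:  M=7  r_T2=7
  11) CAS  T0:  M=8  r_T0=7 ✓
  12) LOAD T0:  M=8  r_T0=8
  13) CAS  T0:  M=9  r_T0=8 ✓
  14) CAS  T2:  M=9  r_T2=7 ✗

counter = 9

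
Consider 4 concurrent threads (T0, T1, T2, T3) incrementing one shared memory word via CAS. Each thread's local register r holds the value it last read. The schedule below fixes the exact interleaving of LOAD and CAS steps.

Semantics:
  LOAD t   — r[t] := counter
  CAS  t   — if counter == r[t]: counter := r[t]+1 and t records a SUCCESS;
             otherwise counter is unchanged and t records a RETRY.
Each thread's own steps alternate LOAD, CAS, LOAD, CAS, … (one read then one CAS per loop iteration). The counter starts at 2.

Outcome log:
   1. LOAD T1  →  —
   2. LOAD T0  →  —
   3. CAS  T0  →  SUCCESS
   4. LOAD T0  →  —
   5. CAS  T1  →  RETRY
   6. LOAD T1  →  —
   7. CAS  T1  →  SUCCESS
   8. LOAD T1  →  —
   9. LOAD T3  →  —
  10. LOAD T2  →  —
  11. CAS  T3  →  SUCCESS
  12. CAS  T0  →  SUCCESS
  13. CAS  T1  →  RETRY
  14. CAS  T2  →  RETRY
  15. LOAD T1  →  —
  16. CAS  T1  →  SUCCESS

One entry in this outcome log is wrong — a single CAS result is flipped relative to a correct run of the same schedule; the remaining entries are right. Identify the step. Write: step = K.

step = 12

Reference trace:
T1 LOAD — after: cnt=2, r=2 — load
T0 LOAD — after: cnt=2, r=2 — load
T0 CAS — after: cnt=3, r=2 — ok
T0 LOAD — after: cnt=3, r=3 — load
T1 CAS — after: cnt=3, r=2 — retry
T1 LOAD — after: cnt=3, r=3 — load
T1 CAS — after: cnt=4, r=3 — ok
T1 LOAD — after: cnt=4, r=4 — load
T3 LOAD — after: cnt=4, r=4 — load
T2 LOAD — after: cnt=4, r=4 — load
T3 CAS — after: cnt=5, r=4 — ok
T0 CAS — after: cnt=5, r=3 — retry
T1 CAS — after: cnt=5, r=4 — retry
T2 CAS — after: cnt=5, r=4 — retry
T1 LOAD — after: cnt=5, r=5 — load
T1 CAS — after: cnt=6, r=5 — ok
Mismatch at 12.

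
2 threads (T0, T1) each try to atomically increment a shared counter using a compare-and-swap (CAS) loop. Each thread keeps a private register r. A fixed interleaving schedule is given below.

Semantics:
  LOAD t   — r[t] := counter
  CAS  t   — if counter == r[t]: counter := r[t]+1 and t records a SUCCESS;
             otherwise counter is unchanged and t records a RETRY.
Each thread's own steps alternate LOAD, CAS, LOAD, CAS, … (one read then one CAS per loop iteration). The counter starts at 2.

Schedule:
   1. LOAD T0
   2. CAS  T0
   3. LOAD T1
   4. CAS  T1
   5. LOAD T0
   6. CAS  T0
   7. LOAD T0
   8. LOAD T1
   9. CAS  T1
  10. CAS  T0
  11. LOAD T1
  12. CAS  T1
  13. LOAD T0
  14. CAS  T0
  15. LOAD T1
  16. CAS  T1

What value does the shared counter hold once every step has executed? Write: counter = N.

counter = 9

   1) LOAD T0:  M=2  r_T0=2
   2) CAS  T0:  M=3  r_T0=2 ✓
   3) LOAD T1:  M=3  r_T1=3
   4) CAS  T1:  M=4  r_T1=3 ✓
   5) LOAD T0:  M=4  r_T0=4
   6) CAS  T0:  M=5  r_T0=4 ✓
   7) LOAD T0:  M=5  r_T0=5
   8) LOAD T1:  M=5  r_T1=5
   9) CAS  T1:  M=6  r_T1=5 ✓
  10) CAS  T0:  M=6  r_T0=5 ✗
  11) LOAD T1:  M=6  r_T1=6
  12) CAS  T1:  M=7  r_T1=6 ✓
  13) LOAD T0:  M=7  r_T0=7
  14) CAS  T0:  M=8  r_T0=7 ✓
  15) LOAD T1:  M=8  r_T1=8
  16) CAS  T1:  M=9  r_T1=8 ✓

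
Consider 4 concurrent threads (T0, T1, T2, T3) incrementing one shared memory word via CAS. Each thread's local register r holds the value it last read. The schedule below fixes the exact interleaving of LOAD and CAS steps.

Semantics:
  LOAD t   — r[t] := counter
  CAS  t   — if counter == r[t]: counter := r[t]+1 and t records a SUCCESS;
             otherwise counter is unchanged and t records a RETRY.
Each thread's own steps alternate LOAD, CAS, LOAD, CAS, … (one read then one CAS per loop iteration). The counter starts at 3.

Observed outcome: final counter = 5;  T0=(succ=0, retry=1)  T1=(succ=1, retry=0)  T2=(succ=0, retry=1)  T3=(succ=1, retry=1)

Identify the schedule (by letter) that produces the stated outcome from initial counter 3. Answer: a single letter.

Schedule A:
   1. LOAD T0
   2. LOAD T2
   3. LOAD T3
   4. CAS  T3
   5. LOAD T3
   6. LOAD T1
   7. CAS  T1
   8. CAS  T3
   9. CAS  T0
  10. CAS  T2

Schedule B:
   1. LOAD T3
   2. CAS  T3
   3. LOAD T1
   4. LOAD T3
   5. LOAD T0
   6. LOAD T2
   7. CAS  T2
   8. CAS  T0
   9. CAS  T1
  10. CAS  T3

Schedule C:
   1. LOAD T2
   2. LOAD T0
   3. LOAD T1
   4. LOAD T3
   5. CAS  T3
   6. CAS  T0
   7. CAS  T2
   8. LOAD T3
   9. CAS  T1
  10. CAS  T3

Tracing schedule A:
1. LOAD T0 → mem=3 r[T0]=3 [LOAD]
2. LOAD T2 → mem=3 r[T2]=3 [LOAD]
3. LOAD T3 → mem=3 r[T3]=3 [LOAD]
4. CAS T3 → mem=4 r[T3]=3 [OK]
5. LOAD T3 → mem=4 r[T3]=4 [LOAD]
6. LOAD T1 → mem=4 r[T1]=4 [LOAD]
7. CAS T1 → mem=5 r[T1]=4 [OK]
8. CAS T3 → mem=5 r[T3]=4 [RETRY]
9. CAS T0 → mem=5 r[T0]=3 [RETRY]
10. CAS T2 → mem=5 r[T2]=3 [RETRY]

A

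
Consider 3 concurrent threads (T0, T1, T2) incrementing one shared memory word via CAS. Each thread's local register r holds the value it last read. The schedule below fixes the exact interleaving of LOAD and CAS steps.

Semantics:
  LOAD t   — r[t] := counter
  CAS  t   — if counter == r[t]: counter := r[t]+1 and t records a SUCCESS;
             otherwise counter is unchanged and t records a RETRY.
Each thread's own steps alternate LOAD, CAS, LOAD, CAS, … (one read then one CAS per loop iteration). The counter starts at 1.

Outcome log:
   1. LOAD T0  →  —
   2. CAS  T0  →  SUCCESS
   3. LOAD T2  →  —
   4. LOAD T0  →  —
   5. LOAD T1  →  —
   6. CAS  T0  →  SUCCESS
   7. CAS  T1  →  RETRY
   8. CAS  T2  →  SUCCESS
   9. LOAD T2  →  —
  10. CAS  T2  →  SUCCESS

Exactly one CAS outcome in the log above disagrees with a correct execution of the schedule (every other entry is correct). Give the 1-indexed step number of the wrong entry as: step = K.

step = 8

Re-executing:
step 1: T0 LOAD ⇒ load; ctr=1 reg=1
step 2: T0 CAS ⇒ ok; ctr=2 reg=1
step 3: T2 LOAD ⇒ load; ctr=2 reg=2
step 4: T0 LOAD ⇒ load; ctr=2 reg=2
step 5: T1 LOAD ⇒ load; ctr=2 reg=2
step 6: T0 CAS ⇒ ok; ctr=3 reg=2
step 7: T1 CAS ⇒ retry; ctr=3 reg=2
step 8: T2 CAS ⇒ retry; ctr=3 reg=2
step 9: T2 LOAD ⇒ load; ctr=3 reg=3
step 10: T2 CAS ⇒ ok; ctr=4 reg=3
Mismatch at 8.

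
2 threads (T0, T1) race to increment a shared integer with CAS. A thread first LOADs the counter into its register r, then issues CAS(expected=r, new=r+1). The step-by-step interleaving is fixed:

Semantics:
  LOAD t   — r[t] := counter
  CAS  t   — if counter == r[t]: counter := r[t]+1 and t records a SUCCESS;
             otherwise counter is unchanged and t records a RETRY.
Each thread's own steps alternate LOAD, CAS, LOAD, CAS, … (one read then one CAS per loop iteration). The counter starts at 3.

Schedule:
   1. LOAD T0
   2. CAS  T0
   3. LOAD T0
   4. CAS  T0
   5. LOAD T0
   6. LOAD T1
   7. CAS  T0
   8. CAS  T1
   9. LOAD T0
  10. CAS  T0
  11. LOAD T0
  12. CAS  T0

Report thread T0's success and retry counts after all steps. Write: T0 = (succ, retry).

T0 = (5, 0)

#1 T0 reads 3
#2 T0 CAS(3→4) writes; counter now 4
#3 T0 reads 4
#4 T0 CAS(4→5) writes; counter now 5
#5 T0 reads 5
#6 T1 reads 5
#7 T0 CAS(5→6) writes; counter now 6
#8 T1 CAS(5→6) fails; counter now 6
#9 T0 reads 6
#10 T0 CAS(6→7) writes; counter now 7
#11 T0 reads 7
#12 T0 CAS(7→8) writes; counter now 8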